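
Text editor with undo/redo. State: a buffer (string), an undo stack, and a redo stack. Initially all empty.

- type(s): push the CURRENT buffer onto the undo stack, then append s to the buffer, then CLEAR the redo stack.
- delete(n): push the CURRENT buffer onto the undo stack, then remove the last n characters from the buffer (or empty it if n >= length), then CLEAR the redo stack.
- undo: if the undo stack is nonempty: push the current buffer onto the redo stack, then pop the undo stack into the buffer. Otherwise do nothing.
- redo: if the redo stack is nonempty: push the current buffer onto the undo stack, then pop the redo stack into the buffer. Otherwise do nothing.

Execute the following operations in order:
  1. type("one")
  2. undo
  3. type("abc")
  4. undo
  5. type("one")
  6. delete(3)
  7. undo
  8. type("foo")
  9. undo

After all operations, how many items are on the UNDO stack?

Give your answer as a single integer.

Answer: 1

Derivation:
After op 1 (type): buf='one' undo_depth=1 redo_depth=0
After op 2 (undo): buf='(empty)' undo_depth=0 redo_depth=1
After op 3 (type): buf='abc' undo_depth=1 redo_depth=0
After op 4 (undo): buf='(empty)' undo_depth=0 redo_depth=1
After op 5 (type): buf='one' undo_depth=1 redo_depth=0
After op 6 (delete): buf='(empty)' undo_depth=2 redo_depth=0
After op 7 (undo): buf='one' undo_depth=1 redo_depth=1
After op 8 (type): buf='onefoo' undo_depth=2 redo_depth=0
After op 9 (undo): buf='one' undo_depth=1 redo_depth=1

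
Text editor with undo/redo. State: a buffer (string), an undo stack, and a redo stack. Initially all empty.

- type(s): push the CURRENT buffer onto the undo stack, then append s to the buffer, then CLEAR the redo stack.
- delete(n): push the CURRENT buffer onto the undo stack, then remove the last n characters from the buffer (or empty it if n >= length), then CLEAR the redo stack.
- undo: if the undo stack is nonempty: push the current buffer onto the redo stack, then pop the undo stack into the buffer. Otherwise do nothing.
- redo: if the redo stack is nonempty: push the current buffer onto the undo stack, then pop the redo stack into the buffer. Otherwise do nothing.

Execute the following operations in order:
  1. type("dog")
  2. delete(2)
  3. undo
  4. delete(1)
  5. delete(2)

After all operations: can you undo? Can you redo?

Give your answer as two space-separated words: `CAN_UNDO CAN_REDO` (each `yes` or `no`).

After op 1 (type): buf='dog' undo_depth=1 redo_depth=0
After op 2 (delete): buf='d' undo_depth=2 redo_depth=0
After op 3 (undo): buf='dog' undo_depth=1 redo_depth=1
After op 4 (delete): buf='do' undo_depth=2 redo_depth=0
After op 5 (delete): buf='(empty)' undo_depth=3 redo_depth=0

Answer: yes no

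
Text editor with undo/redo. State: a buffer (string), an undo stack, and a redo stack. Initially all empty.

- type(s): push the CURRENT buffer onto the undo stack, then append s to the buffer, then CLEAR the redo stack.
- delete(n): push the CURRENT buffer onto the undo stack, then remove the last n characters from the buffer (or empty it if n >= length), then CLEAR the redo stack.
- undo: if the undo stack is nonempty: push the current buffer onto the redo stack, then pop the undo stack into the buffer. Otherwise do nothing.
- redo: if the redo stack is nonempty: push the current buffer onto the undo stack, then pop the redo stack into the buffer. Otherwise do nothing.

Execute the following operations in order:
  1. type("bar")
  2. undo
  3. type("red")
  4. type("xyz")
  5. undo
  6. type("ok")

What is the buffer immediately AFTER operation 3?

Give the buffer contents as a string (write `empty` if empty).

After op 1 (type): buf='bar' undo_depth=1 redo_depth=0
After op 2 (undo): buf='(empty)' undo_depth=0 redo_depth=1
After op 3 (type): buf='red' undo_depth=1 redo_depth=0

Answer: red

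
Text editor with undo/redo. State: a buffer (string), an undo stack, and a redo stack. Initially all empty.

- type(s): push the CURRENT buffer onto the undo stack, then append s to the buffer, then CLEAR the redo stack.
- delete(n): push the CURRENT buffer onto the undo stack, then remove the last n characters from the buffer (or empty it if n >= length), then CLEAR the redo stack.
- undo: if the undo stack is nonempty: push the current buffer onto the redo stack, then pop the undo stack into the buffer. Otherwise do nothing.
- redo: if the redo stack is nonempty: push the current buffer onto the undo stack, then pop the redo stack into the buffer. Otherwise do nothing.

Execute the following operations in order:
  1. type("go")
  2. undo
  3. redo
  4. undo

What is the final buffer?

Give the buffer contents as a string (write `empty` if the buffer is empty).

After op 1 (type): buf='go' undo_depth=1 redo_depth=0
After op 2 (undo): buf='(empty)' undo_depth=0 redo_depth=1
After op 3 (redo): buf='go' undo_depth=1 redo_depth=0
After op 4 (undo): buf='(empty)' undo_depth=0 redo_depth=1

Answer: empty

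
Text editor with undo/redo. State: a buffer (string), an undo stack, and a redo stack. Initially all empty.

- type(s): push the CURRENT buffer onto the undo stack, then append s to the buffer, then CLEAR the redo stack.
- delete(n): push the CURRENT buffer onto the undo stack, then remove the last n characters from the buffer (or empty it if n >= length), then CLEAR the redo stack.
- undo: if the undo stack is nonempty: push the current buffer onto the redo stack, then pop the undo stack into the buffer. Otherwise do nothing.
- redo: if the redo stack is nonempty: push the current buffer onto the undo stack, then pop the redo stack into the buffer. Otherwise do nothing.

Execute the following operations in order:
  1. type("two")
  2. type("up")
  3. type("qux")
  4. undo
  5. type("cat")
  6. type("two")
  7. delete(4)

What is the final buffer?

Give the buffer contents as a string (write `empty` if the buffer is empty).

Answer: twoupca

Derivation:
After op 1 (type): buf='two' undo_depth=1 redo_depth=0
After op 2 (type): buf='twoup' undo_depth=2 redo_depth=0
After op 3 (type): buf='twoupqux' undo_depth=3 redo_depth=0
After op 4 (undo): buf='twoup' undo_depth=2 redo_depth=1
After op 5 (type): buf='twoupcat' undo_depth=3 redo_depth=0
After op 6 (type): buf='twoupcattwo' undo_depth=4 redo_depth=0
After op 7 (delete): buf='twoupca' undo_depth=5 redo_depth=0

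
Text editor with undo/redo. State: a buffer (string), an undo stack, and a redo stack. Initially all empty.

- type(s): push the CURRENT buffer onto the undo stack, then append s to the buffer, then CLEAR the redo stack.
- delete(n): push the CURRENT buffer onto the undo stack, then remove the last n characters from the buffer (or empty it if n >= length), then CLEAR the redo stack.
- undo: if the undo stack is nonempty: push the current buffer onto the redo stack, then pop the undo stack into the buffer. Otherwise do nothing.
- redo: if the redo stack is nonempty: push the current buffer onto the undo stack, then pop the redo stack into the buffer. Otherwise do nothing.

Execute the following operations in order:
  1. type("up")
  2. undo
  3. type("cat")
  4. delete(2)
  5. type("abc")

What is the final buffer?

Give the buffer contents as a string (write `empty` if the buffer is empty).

After op 1 (type): buf='up' undo_depth=1 redo_depth=0
After op 2 (undo): buf='(empty)' undo_depth=0 redo_depth=1
After op 3 (type): buf='cat' undo_depth=1 redo_depth=0
After op 4 (delete): buf='c' undo_depth=2 redo_depth=0
After op 5 (type): buf='cabc' undo_depth=3 redo_depth=0

Answer: cabc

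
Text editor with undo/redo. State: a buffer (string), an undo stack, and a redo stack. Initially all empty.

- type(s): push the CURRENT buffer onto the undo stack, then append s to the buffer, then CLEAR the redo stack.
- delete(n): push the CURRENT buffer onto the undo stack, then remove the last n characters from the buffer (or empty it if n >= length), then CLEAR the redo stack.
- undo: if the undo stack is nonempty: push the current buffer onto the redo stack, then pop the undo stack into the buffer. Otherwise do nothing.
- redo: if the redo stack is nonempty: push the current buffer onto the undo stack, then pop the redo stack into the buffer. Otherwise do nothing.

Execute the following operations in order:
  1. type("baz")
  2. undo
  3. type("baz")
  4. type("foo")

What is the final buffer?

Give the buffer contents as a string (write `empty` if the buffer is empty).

After op 1 (type): buf='baz' undo_depth=1 redo_depth=0
After op 2 (undo): buf='(empty)' undo_depth=0 redo_depth=1
After op 3 (type): buf='baz' undo_depth=1 redo_depth=0
After op 4 (type): buf='bazfoo' undo_depth=2 redo_depth=0

Answer: bazfoo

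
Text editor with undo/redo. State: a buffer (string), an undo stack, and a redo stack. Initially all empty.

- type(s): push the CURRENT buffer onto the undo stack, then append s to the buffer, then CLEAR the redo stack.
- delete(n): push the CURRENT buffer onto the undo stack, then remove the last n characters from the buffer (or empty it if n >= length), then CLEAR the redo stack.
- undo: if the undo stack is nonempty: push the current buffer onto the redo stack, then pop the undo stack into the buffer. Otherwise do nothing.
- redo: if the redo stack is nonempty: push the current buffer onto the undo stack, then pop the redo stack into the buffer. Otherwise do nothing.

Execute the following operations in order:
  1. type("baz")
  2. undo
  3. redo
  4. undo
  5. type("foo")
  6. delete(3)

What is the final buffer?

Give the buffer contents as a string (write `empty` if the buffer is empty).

Answer: empty

Derivation:
After op 1 (type): buf='baz' undo_depth=1 redo_depth=0
After op 2 (undo): buf='(empty)' undo_depth=0 redo_depth=1
After op 3 (redo): buf='baz' undo_depth=1 redo_depth=0
After op 4 (undo): buf='(empty)' undo_depth=0 redo_depth=1
After op 5 (type): buf='foo' undo_depth=1 redo_depth=0
After op 6 (delete): buf='(empty)' undo_depth=2 redo_depth=0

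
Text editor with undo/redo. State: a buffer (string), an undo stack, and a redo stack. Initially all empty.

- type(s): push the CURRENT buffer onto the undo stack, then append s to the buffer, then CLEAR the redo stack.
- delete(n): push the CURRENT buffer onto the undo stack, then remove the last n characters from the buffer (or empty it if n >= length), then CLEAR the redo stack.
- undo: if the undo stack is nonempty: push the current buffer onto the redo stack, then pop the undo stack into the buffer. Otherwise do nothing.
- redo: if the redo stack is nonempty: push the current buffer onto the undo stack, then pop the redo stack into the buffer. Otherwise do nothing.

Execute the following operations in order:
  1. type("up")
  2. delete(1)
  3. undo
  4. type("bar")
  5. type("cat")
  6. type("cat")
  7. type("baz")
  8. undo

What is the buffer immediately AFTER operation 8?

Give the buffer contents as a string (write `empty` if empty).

Answer: upbarcatcat

Derivation:
After op 1 (type): buf='up' undo_depth=1 redo_depth=0
After op 2 (delete): buf='u' undo_depth=2 redo_depth=0
After op 3 (undo): buf='up' undo_depth=1 redo_depth=1
After op 4 (type): buf='upbar' undo_depth=2 redo_depth=0
After op 5 (type): buf='upbarcat' undo_depth=3 redo_depth=0
After op 6 (type): buf='upbarcatcat' undo_depth=4 redo_depth=0
After op 7 (type): buf='upbarcatcatbaz' undo_depth=5 redo_depth=0
After op 8 (undo): buf='upbarcatcat' undo_depth=4 redo_depth=1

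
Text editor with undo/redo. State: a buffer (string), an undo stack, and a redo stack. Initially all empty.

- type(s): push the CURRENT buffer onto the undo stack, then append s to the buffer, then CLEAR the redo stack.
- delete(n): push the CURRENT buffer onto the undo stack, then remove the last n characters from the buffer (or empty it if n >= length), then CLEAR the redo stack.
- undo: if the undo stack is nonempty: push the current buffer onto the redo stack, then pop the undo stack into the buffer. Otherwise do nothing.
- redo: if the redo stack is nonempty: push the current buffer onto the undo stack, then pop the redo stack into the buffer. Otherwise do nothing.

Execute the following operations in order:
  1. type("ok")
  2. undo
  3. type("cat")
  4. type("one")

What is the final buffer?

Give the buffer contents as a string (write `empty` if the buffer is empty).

After op 1 (type): buf='ok' undo_depth=1 redo_depth=0
After op 2 (undo): buf='(empty)' undo_depth=0 redo_depth=1
After op 3 (type): buf='cat' undo_depth=1 redo_depth=0
After op 4 (type): buf='catone' undo_depth=2 redo_depth=0

Answer: catone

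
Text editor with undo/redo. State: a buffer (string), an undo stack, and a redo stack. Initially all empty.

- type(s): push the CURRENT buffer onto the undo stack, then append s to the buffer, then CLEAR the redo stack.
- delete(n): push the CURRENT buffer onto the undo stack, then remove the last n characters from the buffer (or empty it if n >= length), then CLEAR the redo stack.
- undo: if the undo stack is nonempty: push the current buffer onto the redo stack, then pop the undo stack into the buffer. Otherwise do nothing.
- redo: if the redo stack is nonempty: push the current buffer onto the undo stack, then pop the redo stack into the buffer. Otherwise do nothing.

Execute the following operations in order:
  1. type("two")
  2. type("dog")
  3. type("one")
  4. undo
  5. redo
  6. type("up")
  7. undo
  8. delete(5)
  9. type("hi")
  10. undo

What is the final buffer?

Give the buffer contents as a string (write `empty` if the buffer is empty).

Answer: twod

Derivation:
After op 1 (type): buf='two' undo_depth=1 redo_depth=0
After op 2 (type): buf='twodog' undo_depth=2 redo_depth=0
After op 3 (type): buf='twodogone' undo_depth=3 redo_depth=0
After op 4 (undo): buf='twodog' undo_depth=2 redo_depth=1
After op 5 (redo): buf='twodogone' undo_depth=3 redo_depth=0
After op 6 (type): buf='twodogoneup' undo_depth=4 redo_depth=0
After op 7 (undo): buf='twodogone' undo_depth=3 redo_depth=1
After op 8 (delete): buf='twod' undo_depth=4 redo_depth=0
After op 9 (type): buf='twodhi' undo_depth=5 redo_depth=0
After op 10 (undo): buf='twod' undo_depth=4 redo_depth=1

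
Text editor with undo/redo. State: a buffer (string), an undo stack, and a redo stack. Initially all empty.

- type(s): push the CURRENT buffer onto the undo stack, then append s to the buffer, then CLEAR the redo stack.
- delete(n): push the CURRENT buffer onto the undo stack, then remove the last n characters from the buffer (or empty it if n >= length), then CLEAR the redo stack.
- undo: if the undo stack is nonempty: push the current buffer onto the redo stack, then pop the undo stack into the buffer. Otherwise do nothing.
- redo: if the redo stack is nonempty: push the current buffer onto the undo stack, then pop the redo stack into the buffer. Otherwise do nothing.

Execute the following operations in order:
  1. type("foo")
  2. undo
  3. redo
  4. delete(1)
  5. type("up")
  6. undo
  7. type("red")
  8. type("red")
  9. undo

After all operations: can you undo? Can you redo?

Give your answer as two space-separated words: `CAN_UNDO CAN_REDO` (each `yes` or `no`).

Answer: yes yes

Derivation:
After op 1 (type): buf='foo' undo_depth=1 redo_depth=0
After op 2 (undo): buf='(empty)' undo_depth=0 redo_depth=1
After op 3 (redo): buf='foo' undo_depth=1 redo_depth=0
After op 4 (delete): buf='fo' undo_depth=2 redo_depth=0
After op 5 (type): buf='foup' undo_depth=3 redo_depth=0
After op 6 (undo): buf='fo' undo_depth=2 redo_depth=1
After op 7 (type): buf='fored' undo_depth=3 redo_depth=0
After op 8 (type): buf='foredred' undo_depth=4 redo_depth=0
After op 9 (undo): buf='fored' undo_depth=3 redo_depth=1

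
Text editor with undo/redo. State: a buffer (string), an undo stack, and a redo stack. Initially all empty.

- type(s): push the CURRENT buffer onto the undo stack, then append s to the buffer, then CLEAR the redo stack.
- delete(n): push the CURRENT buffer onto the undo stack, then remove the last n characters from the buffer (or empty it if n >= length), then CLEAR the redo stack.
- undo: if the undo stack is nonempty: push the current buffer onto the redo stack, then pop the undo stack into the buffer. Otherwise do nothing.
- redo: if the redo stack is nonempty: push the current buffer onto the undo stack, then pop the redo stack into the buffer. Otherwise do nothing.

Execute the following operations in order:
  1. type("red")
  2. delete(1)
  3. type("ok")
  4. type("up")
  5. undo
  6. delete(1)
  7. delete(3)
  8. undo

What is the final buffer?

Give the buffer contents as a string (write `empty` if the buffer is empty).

After op 1 (type): buf='red' undo_depth=1 redo_depth=0
After op 2 (delete): buf='re' undo_depth=2 redo_depth=0
After op 3 (type): buf='reok' undo_depth=3 redo_depth=0
After op 4 (type): buf='reokup' undo_depth=4 redo_depth=0
After op 5 (undo): buf='reok' undo_depth=3 redo_depth=1
After op 6 (delete): buf='reo' undo_depth=4 redo_depth=0
After op 7 (delete): buf='(empty)' undo_depth=5 redo_depth=0
After op 8 (undo): buf='reo' undo_depth=4 redo_depth=1

Answer: reo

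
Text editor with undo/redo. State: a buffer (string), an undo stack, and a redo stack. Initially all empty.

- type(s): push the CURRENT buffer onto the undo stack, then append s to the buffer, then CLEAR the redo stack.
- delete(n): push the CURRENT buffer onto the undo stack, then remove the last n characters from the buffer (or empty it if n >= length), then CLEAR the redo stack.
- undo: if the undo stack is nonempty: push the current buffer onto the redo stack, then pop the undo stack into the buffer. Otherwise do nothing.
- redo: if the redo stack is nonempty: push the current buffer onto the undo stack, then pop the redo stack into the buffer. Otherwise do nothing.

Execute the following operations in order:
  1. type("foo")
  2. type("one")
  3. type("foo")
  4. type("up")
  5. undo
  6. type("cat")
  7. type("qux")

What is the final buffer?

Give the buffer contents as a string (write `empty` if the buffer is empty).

After op 1 (type): buf='foo' undo_depth=1 redo_depth=0
After op 2 (type): buf='fooone' undo_depth=2 redo_depth=0
After op 3 (type): buf='fooonefoo' undo_depth=3 redo_depth=0
After op 4 (type): buf='fooonefooup' undo_depth=4 redo_depth=0
After op 5 (undo): buf='fooonefoo' undo_depth=3 redo_depth=1
After op 6 (type): buf='fooonefoocat' undo_depth=4 redo_depth=0
After op 7 (type): buf='fooonefoocatqux' undo_depth=5 redo_depth=0

Answer: fooonefoocatqux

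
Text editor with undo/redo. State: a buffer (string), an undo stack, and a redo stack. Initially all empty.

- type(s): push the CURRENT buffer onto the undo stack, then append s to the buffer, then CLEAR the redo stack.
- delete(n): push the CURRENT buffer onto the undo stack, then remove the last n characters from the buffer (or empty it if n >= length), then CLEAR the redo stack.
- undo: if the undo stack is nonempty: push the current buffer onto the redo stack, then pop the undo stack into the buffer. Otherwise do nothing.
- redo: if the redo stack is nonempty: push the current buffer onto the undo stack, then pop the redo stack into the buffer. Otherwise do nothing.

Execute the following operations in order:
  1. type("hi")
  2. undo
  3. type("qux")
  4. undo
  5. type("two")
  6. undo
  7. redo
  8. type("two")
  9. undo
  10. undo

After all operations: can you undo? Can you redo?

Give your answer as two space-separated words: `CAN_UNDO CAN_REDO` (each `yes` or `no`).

After op 1 (type): buf='hi' undo_depth=1 redo_depth=0
After op 2 (undo): buf='(empty)' undo_depth=0 redo_depth=1
After op 3 (type): buf='qux' undo_depth=1 redo_depth=0
After op 4 (undo): buf='(empty)' undo_depth=0 redo_depth=1
After op 5 (type): buf='two' undo_depth=1 redo_depth=0
After op 6 (undo): buf='(empty)' undo_depth=0 redo_depth=1
After op 7 (redo): buf='two' undo_depth=1 redo_depth=0
After op 8 (type): buf='twotwo' undo_depth=2 redo_depth=0
After op 9 (undo): buf='two' undo_depth=1 redo_depth=1
After op 10 (undo): buf='(empty)' undo_depth=0 redo_depth=2

Answer: no yes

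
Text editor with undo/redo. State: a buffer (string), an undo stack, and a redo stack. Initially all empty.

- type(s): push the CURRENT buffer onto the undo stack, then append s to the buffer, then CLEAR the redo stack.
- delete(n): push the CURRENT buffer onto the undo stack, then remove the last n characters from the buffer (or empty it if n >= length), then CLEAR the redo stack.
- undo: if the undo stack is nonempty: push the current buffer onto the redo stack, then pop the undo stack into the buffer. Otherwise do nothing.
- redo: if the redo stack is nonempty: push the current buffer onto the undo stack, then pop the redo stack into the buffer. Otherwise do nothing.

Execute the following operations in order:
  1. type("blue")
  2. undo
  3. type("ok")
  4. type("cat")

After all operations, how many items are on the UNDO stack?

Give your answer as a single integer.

Answer: 2

Derivation:
After op 1 (type): buf='blue' undo_depth=1 redo_depth=0
After op 2 (undo): buf='(empty)' undo_depth=0 redo_depth=1
After op 3 (type): buf='ok' undo_depth=1 redo_depth=0
After op 4 (type): buf='okcat' undo_depth=2 redo_depth=0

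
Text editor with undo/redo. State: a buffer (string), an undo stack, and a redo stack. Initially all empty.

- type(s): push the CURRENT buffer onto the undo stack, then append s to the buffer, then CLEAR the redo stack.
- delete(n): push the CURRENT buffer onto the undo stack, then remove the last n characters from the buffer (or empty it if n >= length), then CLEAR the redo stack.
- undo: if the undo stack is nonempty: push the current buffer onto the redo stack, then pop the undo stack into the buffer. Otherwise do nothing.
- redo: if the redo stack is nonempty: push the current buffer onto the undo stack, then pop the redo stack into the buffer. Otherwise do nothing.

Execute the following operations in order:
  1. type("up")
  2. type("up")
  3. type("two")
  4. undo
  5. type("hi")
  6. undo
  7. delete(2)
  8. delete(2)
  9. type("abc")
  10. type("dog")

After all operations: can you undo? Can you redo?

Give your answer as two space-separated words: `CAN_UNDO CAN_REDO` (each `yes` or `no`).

After op 1 (type): buf='up' undo_depth=1 redo_depth=0
After op 2 (type): buf='upup' undo_depth=2 redo_depth=0
After op 3 (type): buf='upuptwo' undo_depth=3 redo_depth=0
After op 4 (undo): buf='upup' undo_depth=2 redo_depth=1
After op 5 (type): buf='upuphi' undo_depth=3 redo_depth=0
After op 6 (undo): buf='upup' undo_depth=2 redo_depth=1
After op 7 (delete): buf='up' undo_depth=3 redo_depth=0
After op 8 (delete): buf='(empty)' undo_depth=4 redo_depth=0
After op 9 (type): buf='abc' undo_depth=5 redo_depth=0
After op 10 (type): buf='abcdog' undo_depth=6 redo_depth=0

Answer: yes no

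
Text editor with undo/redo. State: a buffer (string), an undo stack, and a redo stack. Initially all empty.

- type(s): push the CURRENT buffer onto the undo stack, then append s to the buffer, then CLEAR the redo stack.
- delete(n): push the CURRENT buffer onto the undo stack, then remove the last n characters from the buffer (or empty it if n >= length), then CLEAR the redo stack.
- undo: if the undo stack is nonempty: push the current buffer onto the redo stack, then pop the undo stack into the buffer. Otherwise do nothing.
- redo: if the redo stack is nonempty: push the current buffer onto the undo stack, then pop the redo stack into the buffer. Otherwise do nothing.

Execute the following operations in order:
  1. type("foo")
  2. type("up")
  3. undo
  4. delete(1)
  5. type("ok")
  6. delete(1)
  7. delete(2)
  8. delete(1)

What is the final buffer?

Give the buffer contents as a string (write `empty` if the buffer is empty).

Answer: empty

Derivation:
After op 1 (type): buf='foo' undo_depth=1 redo_depth=0
After op 2 (type): buf='fooup' undo_depth=2 redo_depth=0
After op 3 (undo): buf='foo' undo_depth=1 redo_depth=1
After op 4 (delete): buf='fo' undo_depth=2 redo_depth=0
After op 5 (type): buf='fook' undo_depth=3 redo_depth=0
After op 6 (delete): buf='foo' undo_depth=4 redo_depth=0
After op 7 (delete): buf='f' undo_depth=5 redo_depth=0
After op 8 (delete): buf='(empty)' undo_depth=6 redo_depth=0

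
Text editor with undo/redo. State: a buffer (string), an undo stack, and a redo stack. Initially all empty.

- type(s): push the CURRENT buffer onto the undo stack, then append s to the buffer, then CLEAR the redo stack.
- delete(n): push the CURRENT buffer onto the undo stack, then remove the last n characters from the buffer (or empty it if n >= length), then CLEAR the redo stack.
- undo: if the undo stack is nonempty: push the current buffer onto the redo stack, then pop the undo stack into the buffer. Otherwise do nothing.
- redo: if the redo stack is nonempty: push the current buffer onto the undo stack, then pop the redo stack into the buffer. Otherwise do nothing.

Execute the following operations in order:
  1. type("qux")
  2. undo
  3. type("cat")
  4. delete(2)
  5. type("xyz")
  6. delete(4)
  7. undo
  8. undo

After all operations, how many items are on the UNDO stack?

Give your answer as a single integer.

Answer: 2

Derivation:
After op 1 (type): buf='qux' undo_depth=1 redo_depth=0
After op 2 (undo): buf='(empty)' undo_depth=0 redo_depth=1
After op 3 (type): buf='cat' undo_depth=1 redo_depth=0
After op 4 (delete): buf='c' undo_depth=2 redo_depth=0
After op 5 (type): buf='cxyz' undo_depth=3 redo_depth=0
After op 6 (delete): buf='(empty)' undo_depth=4 redo_depth=0
After op 7 (undo): buf='cxyz' undo_depth=3 redo_depth=1
After op 8 (undo): buf='c' undo_depth=2 redo_depth=2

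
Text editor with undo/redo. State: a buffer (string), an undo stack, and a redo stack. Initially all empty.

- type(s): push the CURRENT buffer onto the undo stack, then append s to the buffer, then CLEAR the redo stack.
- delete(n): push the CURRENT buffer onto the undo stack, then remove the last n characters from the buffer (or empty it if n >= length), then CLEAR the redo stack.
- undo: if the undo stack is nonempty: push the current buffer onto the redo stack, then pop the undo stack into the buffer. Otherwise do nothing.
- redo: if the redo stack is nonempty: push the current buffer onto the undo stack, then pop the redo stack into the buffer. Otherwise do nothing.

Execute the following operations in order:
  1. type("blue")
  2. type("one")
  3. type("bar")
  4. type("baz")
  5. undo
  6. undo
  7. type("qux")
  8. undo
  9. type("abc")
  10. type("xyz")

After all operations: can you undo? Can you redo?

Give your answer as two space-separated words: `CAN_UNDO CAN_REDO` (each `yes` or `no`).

Answer: yes no

Derivation:
After op 1 (type): buf='blue' undo_depth=1 redo_depth=0
After op 2 (type): buf='blueone' undo_depth=2 redo_depth=0
After op 3 (type): buf='blueonebar' undo_depth=3 redo_depth=0
After op 4 (type): buf='blueonebarbaz' undo_depth=4 redo_depth=0
After op 5 (undo): buf='blueonebar' undo_depth=3 redo_depth=1
After op 6 (undo): buf='blueone' undo_depth=2 redo_depth=2
After op 7 (type): buf='blueonequx' undo_depth=3 redo_depth=0
After op 8 (undo): buf='blueone' undo_depth=2 redo_depth=1
After op 9 (type): buf='blueoneabc' undo_depth=3 redo_depth=0
After op 10 (type): buf='blueoneabcxyz' undo_depth=4 redo_depth=0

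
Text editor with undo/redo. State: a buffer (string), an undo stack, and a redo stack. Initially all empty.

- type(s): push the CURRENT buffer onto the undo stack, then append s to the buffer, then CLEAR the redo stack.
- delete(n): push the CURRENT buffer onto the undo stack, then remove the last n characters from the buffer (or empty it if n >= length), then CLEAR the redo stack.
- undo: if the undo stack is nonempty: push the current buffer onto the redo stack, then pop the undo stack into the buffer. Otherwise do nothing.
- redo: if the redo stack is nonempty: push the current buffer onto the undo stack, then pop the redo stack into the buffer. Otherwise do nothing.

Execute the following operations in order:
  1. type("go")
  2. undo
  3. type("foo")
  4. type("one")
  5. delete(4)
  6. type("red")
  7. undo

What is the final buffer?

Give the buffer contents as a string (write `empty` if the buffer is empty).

After op 1 (type): buf='go' undo_depth=1 redo_depth=0
After op 2 (undo): buf='(empty)' undo_depth=0 redo_depth=1
After op 3 (type): buf='foo' undo_depth=1 redo_depth=0
After op 4 (type): buf='fooone' undo_depth=2 redo_depth=0
After op 5 (delete): buf='fo' undo_depth=3 redo_depth=0
After op 6 (type): buf='fored' undo_depth=4 redo_depth=0
After op 7 (undo): buf='fo' undo_depth=3 redo_depth=1

Answer: fo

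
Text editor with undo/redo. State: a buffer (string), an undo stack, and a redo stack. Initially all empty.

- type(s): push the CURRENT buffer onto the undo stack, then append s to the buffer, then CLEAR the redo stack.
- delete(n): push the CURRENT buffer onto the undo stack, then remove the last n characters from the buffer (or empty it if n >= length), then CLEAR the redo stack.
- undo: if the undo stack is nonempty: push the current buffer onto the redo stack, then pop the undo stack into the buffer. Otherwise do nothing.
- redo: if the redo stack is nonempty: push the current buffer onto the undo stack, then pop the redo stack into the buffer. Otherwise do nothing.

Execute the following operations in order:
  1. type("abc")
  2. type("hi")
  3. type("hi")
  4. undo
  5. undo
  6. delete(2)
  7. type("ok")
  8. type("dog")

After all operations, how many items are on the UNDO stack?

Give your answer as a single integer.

After op 1 (type): buf='abc' undo_depth=1 redo_depth=0
After op 2 (type): buf='abchi' undo_depth=2 redo_depth=0
After op 3 (type): buf='abchihi' undo_depth=3 redo_depth=0
After op 4 (undo): buf='abchi' undo_depth=2 redo_depth=1
After op 5 (undo): buf='abc' undo_depth=1 redo_depth=2
After op 6 (delete): buf='a' undo_depth=2 redo_depth=0
After op 7 (type): buf='aok' undo_depth=3 redo_depth=0
After op 8 (type): buf='aokdog' undo_depth=4 redo_depth=0

Answer: 4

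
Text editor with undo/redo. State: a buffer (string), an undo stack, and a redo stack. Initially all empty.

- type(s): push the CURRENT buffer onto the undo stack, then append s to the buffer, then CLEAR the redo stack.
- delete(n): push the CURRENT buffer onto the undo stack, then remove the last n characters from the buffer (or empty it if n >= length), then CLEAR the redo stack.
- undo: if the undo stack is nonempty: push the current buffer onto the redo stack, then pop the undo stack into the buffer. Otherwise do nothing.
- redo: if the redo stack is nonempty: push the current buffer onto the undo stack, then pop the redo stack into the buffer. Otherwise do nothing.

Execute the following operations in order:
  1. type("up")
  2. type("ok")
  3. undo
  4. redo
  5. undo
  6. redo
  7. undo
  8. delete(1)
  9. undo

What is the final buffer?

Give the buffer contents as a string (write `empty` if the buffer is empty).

After op 1 (type): buf='up' undo_depth=1 redo_depth=0
After op 2 (type): buf='upok' undo_depth=2 redo_depth=0
After op 3 (undo): buf='up' undo_depth=1 redo_depth=1
After op 4 (redo): buf='upok' undo_depth=2 redo_depth=0
After op 5 (undo): buf='up' undo_depth=1 redo_depth=1
After op 6 (redo): buf='upok' undo_depth=2 redo_depth=0
After op 7 (undo): buf='up' undo_depth=1 redo_depth=1
After op 8 (delete): buf='u' undo_depth=2 redo_depth=0
After op 9 (undo): buf='up' undo_depth=1 redo_depth=1

Answer: up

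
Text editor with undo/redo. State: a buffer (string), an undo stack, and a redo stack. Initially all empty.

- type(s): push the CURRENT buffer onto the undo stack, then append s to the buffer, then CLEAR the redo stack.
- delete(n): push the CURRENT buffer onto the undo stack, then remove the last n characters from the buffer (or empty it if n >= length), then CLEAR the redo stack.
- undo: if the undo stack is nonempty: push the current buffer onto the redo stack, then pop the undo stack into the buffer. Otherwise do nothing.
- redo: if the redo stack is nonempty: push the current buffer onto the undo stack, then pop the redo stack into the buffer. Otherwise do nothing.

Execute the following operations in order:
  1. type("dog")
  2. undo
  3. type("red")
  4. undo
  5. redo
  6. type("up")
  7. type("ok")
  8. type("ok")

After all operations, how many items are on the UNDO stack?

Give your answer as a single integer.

After op 1 (type): buf='dog' undo_depth=1 redo_depth=0
After op 2 (undo): buf='(empty)' undo_depth=0 redo_depth=1
After op 3 (type): buf='red' undo_depth=1 redo_depth=0
After op 4 (undo): buf='(empty)' undo_depth=0 redo_depth=1
After op 5 (redo): buf='red' undo_depth=1 redo_depth=0
After op 6 (type): buf='redup' undo_depth=2 redo_depth=0
After op 7 (type): buf='redupok' undo_depth=3 redo_depth=0
After op 8 (type): buf='redupokok' undo_depth=4 redo_depth=0

Answer: 4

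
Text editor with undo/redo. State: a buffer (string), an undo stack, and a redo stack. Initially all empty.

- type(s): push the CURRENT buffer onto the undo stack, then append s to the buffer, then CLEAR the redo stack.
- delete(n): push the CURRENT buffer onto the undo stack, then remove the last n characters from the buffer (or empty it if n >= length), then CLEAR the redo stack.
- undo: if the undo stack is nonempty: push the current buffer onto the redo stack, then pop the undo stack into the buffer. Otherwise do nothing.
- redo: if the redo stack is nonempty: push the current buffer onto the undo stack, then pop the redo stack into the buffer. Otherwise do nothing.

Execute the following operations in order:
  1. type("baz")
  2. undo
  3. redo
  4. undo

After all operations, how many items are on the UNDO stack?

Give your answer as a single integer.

Answer: 0

Derivation:
After op 1 (type): buf='baz' undo_depth=1 redo_depth=0
After op 2 (undo): buf='(empty)' undo_depth=0 redo_depth=1
After op 3 (redo): buf='baz' undo_depth=1 redo_depth=0
After op 4 (undo): buf='(empty)' undo_depth=0 redo_depth=1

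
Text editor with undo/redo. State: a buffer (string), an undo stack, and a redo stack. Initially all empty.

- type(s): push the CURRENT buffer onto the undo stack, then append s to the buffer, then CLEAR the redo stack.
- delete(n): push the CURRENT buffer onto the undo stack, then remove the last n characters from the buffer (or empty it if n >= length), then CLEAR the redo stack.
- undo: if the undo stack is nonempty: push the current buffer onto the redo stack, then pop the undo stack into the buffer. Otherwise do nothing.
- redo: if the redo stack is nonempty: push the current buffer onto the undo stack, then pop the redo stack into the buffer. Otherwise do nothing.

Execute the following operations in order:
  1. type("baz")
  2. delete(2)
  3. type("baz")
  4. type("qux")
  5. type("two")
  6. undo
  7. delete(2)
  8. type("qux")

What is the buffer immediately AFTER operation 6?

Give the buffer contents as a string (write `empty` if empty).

Answer: bbazqux

Derivation:
After op 1 (type): buf='baz' undo_depth=1 redo_depth=0
After op 2 (delete): buf='b' undo_depth=2 redo_depth=0
After op 3 (type): buf='bbaz' undo_depth=3 redo_depth=0
After op 4 (type): buf='bbazqux' undo_depth=4 redo_depth=0
After op 5 (type): buf='bbazquxtwo' undo_depth=5 redo_depth=0
After op 6 (undo): buf='bbazqux' undo_depth=4 redo_depth=1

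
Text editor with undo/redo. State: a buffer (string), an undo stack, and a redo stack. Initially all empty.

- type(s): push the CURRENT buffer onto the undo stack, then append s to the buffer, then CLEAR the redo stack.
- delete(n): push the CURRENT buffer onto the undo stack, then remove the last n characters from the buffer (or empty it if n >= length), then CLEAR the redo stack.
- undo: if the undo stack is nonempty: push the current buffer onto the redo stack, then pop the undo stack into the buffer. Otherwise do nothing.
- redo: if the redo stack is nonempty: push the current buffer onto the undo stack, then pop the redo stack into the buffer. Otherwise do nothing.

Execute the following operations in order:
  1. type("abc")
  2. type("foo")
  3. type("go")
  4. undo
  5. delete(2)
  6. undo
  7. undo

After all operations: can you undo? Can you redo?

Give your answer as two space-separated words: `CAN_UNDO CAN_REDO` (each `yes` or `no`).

After op 1 (type): buf='abc' undo_depth=1 redo_depth=0
After op 2 (type): buf='abcfoo' undo_depth=2 redo_depth=0
After op 3 (type): buf='abcfoogo' undo_depth=3 redo_depth=0
After op 4 (undo): buf='abcfoo' undo_depth=2 redo_depth=1
After op 5 (delete): buf='abcf' undo_depth=3 redo_depth=0
After op 6 (undo): buf='abcfoo' undo_depth=2 redo_depth=1
After op 7 (undo): buf='abc' undo_depth=1 redo_depth=2

Answer: yes yes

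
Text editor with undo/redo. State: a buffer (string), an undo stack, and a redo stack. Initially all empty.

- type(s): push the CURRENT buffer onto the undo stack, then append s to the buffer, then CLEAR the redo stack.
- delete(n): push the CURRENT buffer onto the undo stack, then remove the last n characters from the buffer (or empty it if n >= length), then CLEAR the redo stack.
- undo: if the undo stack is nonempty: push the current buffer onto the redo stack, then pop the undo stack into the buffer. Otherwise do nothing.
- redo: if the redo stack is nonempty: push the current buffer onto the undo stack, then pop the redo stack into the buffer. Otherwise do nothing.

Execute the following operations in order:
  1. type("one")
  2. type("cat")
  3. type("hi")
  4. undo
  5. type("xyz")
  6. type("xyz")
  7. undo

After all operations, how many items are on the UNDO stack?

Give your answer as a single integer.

Answer: 3

Derivation:
After op 1 (type): buf='one' undo_depth=1 redo_depth=0
After op 2 (type): buf='onecat' undo_depth=2 redo_depth=0
After op 3 (type): buf='onecathi' undo_depth=3 redo_depth=0
After op 4 (undo): buf='onecat' undo_depth=2 redo_depth=1
After op 5 (type): buf='onecatxyz' undo_depth=3 redo_depth=0
After op 6 (type): buf='onecatxyzxyz' undo_depth=4 redo_depth=0
After op 7 (undo): buf='onecatxyz' undo_depth=3 redo_depth=1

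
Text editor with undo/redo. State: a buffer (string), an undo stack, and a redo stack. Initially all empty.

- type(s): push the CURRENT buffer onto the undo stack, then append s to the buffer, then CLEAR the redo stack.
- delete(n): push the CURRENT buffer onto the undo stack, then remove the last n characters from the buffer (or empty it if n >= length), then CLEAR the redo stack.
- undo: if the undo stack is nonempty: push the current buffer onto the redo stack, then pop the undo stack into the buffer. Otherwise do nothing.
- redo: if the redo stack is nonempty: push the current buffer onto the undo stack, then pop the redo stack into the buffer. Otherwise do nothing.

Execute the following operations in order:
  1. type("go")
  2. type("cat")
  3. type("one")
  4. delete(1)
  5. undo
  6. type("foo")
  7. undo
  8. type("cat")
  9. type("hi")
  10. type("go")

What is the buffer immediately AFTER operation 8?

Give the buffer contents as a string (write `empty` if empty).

After op 1 (type): buf='go' undo_depth=1 redo_depth=0
After op 2 (type): buf='gocat' undo_depth=2 redo_depth=0
After op 3 (type): buf='gocatone' undo_depth=3 redo_depth=0
After op 4 (delete): buf='gocaton' undo_depth=4 redo_depth=0
After op 5 (undo): buf='gocatone' undo_depth=3 redo_depth=1
After op 6 (type): buf='gocatonefoo' undo_depth=4 redo_depth=0
After op 7 (undo): buf='gocatone' undo_depth=3 redo_depth=1
After op 8 (type): buf='gocatonecat' undo_depth=4 redo_depth=0

Answer: gocatonecat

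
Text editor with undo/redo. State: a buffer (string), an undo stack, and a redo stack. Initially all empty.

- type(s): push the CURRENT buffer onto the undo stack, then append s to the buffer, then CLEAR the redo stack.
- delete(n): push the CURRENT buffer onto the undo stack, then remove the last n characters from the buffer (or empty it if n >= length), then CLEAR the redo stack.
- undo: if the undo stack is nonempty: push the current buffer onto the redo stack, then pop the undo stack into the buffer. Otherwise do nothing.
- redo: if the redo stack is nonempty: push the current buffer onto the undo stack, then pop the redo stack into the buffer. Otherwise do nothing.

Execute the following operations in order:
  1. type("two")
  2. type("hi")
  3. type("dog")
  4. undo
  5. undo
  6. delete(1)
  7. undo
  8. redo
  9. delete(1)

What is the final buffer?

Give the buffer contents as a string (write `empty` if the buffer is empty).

Answer: t

Derivation:
After op 1 (type): buf='two' undo_depth=1 redo_depth=0
After op 2 (type): buf='twohi' undo_depth=2 redo_depth=0
After op 3 (type): buf='twohidog' undo_depth=3 redo_depth=0
After op 4 (undo): buf='twohi' undo_depth=2 redo_depth=1
After op 5 (undo): buf='two' undo_depth=1 redo_depth=2
After op 6 (delete): buf='tw' undo_depth=2 redo_depth=0
After op 7 (undo): buf='two' undo_depth=1 redo_depth=1
After op 8 (redo): buf='tw' undo_depth=2 redo_depth=0
After op 9 (delete): buf='t' undo_depth=3 redo_depth=0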